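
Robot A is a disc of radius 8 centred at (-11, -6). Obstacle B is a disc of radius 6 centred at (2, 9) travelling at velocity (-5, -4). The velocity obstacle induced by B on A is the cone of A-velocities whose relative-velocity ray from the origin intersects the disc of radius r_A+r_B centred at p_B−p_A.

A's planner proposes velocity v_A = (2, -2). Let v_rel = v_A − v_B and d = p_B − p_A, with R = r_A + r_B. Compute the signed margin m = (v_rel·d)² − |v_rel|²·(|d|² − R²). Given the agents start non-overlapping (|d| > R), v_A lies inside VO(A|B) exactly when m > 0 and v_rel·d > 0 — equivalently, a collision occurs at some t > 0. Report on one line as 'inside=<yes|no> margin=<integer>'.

d = (13, 15),  |d|² = 394;  R = 8+6 = 14,  c = 394−14² = 198
v_rel = (7, 2),  |v_rel|² = 53;  v_rel·d = (7)·(13) + (2)·(15) = 121
53·t² − 242·t + 198 = 0  ⇒  m = 121² − 53·198 = 4147
m = 4147 > 0,  v_rel·d = 121 > 0  ⇒  inside

inside=yes margin=4147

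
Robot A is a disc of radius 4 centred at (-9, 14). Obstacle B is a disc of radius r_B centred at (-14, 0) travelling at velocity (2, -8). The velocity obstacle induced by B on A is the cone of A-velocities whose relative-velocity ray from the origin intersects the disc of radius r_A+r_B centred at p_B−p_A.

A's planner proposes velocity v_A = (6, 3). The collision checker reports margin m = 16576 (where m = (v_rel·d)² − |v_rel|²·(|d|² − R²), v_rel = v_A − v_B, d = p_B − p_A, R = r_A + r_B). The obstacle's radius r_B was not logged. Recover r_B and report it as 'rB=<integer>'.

m = 16576
d = (-5, -14);  v_rel = (4, 11),  |v_rel|² = 137
v_rel×d = (4)·(-14) − (11)·(-5) = -1
since m = R²·137 − (-1)²:  R² = (1 + 16576) / 137 = 121
R = √121 = 11  ⇒  r_B = 11 − 4 = 7

rB=7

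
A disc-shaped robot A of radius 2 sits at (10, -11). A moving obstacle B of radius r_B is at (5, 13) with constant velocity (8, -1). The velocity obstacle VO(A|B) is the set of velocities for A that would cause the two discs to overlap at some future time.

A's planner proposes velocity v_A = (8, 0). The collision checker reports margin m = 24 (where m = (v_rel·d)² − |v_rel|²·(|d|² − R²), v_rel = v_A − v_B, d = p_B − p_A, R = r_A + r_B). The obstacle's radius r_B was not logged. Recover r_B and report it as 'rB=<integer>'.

m = 24
d = (-5, 24);  v_rel = (0, 1),  |v_rel|² = 1
v_rel×d = (0)·(24) − (1)·(-5) = 5
since m = R²·1 − 5²:  R² = (25 + 24) / 1 = 49
R = √49 = 7  ⇒  r_B = 7 − 2 = 5

rB=5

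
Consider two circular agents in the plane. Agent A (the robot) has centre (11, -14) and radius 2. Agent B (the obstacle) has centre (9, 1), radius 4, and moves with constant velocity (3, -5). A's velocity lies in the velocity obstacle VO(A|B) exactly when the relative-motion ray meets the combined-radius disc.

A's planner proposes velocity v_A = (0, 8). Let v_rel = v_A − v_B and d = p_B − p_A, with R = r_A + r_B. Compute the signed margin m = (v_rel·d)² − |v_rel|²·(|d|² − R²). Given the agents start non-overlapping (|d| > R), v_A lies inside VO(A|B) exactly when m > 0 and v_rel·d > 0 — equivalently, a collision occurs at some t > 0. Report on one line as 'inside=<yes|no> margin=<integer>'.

d = (-2, 15),  |d|² = 229;  R = 2+4 = 6,  c = 229−6² = 193
v_rel = (-3, 13),  |v_rel|² = 178;  v_rel·d = (-3)·(-2) + (13)·(15) = 201
178·t² − 402·t + 193 = 0  ⇒  m = 201² − 178·193 = 6047
m = 6047 > 0,  v_rel·d = 201 > 0  ⇒  inside

inside=yes margin=6047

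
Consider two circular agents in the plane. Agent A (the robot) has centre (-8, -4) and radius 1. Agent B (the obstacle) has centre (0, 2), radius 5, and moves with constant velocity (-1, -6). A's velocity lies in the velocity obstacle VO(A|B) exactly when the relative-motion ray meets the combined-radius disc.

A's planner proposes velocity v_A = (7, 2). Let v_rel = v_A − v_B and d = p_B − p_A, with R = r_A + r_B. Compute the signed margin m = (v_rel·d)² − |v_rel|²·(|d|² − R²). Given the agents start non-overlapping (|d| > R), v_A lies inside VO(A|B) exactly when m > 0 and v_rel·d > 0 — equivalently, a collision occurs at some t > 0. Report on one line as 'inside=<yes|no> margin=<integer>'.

d = (8, 6),  |d|² = 100;  R = 1+5 = 6,  c = 100−6² = 64
v_rel = (8, 8),  |v_rel|² = 128;  v_rel·d = (8)·(8) + (8)·(6) = 112
128·t² − 224·t + 64 = 0  ⇒  m = 112² − 128·64 = 4352
m = 4352 > 0,  v_rel·d = 112 > 0  ⇒  inside

inside=yes margin=4352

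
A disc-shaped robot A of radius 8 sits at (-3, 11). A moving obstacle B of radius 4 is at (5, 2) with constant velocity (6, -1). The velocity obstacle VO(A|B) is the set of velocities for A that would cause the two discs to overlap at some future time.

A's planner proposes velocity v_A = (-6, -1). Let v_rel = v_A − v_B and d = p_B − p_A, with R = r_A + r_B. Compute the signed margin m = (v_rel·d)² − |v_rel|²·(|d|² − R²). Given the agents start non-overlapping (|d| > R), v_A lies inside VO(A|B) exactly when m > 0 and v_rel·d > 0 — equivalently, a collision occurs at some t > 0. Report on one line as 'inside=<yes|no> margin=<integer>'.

d = (8, -9),  |d|² = 145;  R = 8+4 = 12,  c = 145−12² = 1
v_rel = (-12, 0),  |v_rel|² = 144;  v_rel·d = (-12)·(8) + (0)·(-9) = -96
144·t² + 192·t + 1 = 0  ⇒  m = (-96)² − 144·1 = 9072
m = 9072 > 0,  v_rel·d = -96 < 0  ⇒  outside

inside=no margin=9072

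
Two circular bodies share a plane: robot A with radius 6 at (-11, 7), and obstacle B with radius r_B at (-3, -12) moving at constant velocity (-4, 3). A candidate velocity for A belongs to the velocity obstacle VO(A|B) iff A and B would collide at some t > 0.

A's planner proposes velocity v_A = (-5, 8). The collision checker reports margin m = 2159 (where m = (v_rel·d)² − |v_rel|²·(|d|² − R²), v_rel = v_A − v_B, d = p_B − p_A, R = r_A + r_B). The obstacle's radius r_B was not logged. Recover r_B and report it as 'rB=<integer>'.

m = 2159
d = (8, -19);  v_rel = (-1, 5),  |v_rel|² = 26
v_rel×d = (-1)·(-19) − (5)·(8) = -21
since m = R²·26 − (-21)²:  R² = (441 + 2159) / 26 = 100
R = √100 = 10  ⇒  r_B = 10 − 6 = 4

rB=4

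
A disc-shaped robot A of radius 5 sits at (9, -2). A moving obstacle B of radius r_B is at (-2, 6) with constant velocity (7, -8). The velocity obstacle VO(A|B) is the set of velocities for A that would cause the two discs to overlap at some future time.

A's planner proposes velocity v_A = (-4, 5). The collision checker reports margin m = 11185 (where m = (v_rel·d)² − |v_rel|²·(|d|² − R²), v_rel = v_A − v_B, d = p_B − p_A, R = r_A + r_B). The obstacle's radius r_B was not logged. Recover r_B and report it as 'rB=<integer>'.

m = 11185
d = (-11, 8);  v_rel = (-11, 13),  |v_rel|² = 290
v_rel×d = (-11)·(8) − (13)·(-11) = 55
since m = R²·290 − 55²:  R² = (3025 + 11185) / 290 = 49
R = √49 = 7  ⇒  r_B = 7 − 5 = 2

rB=2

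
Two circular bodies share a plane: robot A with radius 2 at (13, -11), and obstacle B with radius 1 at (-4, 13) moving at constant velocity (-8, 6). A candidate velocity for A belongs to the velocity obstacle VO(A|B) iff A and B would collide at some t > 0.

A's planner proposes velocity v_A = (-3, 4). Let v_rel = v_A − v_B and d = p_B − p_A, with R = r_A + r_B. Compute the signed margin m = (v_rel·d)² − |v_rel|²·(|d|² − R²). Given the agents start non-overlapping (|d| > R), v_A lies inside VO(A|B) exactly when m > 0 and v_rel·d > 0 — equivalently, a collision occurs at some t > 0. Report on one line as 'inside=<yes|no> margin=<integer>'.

d = (-17, 24),  |d|² = 865;  R = 2+1 = 3,  c = 865−3² = 856
v_rel = (5, -2),  |v_rel|² = 29;  v_rel·d = (5)·(-17) + (-2)·(24) = -133
29·t² + 266·t + 856 = 0  ⇒  m = (-133)² − 29·856 = -7135
m = -7135 < 0,  v_rel·d = -133 < 0  ⇒  outside

inside=no margin=-7135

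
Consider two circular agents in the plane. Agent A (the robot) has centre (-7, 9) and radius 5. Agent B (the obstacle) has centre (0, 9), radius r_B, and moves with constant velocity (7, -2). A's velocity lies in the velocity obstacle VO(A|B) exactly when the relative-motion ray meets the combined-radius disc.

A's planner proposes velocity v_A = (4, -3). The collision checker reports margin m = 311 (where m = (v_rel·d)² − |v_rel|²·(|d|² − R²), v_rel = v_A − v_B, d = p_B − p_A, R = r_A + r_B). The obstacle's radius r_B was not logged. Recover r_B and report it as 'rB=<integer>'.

m = 311
d = (7, 0);  v_rel = (-3, -1),  |v_rel|² = 10
v_rel×d = (-3)·(0) − (-1)·(7) = 7
since m = R²·10 − 7²:  R² = (49 + 311) / 10 = 36
R = √36 = 6  ⇒  r_B = 6 − 5 = 1

rB=1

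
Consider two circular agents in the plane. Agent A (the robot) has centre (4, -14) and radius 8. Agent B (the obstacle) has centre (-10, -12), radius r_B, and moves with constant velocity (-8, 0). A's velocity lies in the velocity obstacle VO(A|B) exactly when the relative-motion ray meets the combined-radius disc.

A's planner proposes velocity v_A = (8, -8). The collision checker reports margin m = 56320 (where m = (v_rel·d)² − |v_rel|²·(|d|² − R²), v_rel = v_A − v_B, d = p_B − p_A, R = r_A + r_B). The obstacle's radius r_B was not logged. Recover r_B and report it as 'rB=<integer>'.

m = 56320
d = (-14, 2);  v_rel = (16, -8),  |v_rel|² = 320
v_rel×d = (16)·(2) − (-8)·(-14) = -80
since m = R²·320 − (-80)²:  R² = (6400 + 56320) / 320 = 196
R = √196 = 14  ⇒  r_B = 14 − 8 = 6

rB=6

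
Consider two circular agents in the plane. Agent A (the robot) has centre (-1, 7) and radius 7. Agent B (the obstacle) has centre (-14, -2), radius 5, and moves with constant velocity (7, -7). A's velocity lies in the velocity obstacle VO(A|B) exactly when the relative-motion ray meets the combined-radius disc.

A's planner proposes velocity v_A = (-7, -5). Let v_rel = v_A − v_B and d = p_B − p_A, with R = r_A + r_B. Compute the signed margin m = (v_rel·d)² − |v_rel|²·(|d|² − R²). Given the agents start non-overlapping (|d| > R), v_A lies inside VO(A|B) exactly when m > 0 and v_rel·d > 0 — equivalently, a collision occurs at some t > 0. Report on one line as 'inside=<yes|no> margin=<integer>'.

d = (-13, -9),  |d|² = 250;  R = 7+5 = 12,  c = 250−12² = 106
v_rel = (-14, 2),  |v_rel|² = 200;  v_rel·d = (-14)·(-13) + (2)·(-9) = 164
200·t² − 328·t + 106 = 0  ⇒  m = 164² − 200·106 = 5696
m = 5696 > 0,  v_rel·d = 164 > 0  ⇒  inside

inside=yes margin=5696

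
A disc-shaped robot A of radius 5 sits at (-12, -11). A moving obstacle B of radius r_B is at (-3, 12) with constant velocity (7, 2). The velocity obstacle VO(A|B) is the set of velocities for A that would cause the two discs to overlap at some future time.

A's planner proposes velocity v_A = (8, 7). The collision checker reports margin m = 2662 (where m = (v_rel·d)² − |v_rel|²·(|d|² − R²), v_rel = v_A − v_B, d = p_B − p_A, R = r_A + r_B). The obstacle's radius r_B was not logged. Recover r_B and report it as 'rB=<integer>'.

m = 2662
d = (9, 23);  v_rel = (1, 5),  |v_rel|² = 26
v_rel×d = (1)·(23) − (5)·(9) = -22
since m = R²·26 − (-22)²:  R² = (484 + 2662) / 26 = 121
R = √121 = 11  ⇒  r_B = 11 − 5 = 6

rB=6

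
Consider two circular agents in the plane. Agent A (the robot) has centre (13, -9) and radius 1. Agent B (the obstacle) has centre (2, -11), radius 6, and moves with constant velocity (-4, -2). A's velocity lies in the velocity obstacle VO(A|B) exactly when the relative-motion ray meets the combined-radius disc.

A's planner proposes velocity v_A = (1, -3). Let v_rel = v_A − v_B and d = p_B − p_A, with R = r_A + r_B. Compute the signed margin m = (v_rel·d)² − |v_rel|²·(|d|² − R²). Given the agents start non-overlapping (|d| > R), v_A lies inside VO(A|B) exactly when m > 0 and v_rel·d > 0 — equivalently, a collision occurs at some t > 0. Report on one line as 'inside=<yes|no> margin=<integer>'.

d = (-11, -2),  |d|² = 125;  R = 1+6 = 7,  c = 125−7² = 76
v_rel = (5, -1),  |v_rel|² = 26;  v_rel·d = (5)·(-11) + (-1)·(-2) = -53
26·t² + 106·t + 76 = 0  ⇒  m = (-53)² − 26·76 = 833
m = 833 > 0,  v_rel·d = -53 < 0  ⇒  outside

inside=no margin=833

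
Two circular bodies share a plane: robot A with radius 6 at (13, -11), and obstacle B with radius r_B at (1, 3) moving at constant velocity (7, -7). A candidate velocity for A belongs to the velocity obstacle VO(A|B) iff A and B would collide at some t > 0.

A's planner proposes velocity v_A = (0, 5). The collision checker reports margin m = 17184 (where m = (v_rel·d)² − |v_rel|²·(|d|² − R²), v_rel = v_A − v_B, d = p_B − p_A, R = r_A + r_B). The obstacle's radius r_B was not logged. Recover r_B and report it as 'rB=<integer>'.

m = 17184
d = (-12, 14);  v_rel = (-7, 12),  |v_rel|² = 193
v_rel×d = (-7)·(14) − (12)·(-12) = 46
since m = R²·193 − 46²:  R² = (2116 + 17184) / 193 = 100
R = √100 = 10  ⇒  r_B = 10 − 6 = 4

rB=4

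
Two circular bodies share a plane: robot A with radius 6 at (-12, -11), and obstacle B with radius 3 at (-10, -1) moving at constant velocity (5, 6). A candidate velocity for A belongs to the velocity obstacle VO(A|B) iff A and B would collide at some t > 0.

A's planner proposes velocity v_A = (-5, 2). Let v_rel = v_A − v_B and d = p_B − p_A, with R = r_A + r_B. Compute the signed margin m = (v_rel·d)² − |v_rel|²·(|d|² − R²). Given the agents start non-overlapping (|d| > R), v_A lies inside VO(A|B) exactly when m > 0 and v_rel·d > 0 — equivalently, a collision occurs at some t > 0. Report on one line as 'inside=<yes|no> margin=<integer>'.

d = (2, 10),  |d|² = 104;  R = 6+3 = 9,  c = 104−9² = 23
v_rel = (-10, -4),  |v_rel|² = 116;  v_rel·d = (-10)·(2) + (-4)·(10) = -60
116·t² + 120·t + 23 = 0  ⇒  m = (-60)² − 116·23 = 932
m = 932 > 0,  v_rel·d = -60 < 0  ⇒  outside

inside=no margin=932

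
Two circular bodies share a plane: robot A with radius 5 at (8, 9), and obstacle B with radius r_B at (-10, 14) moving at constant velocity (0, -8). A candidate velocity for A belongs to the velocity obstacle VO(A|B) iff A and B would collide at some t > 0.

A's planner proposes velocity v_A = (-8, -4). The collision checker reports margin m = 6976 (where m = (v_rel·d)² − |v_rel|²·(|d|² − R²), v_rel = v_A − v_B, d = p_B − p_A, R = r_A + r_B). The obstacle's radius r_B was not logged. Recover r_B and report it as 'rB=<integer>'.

m = 6976
d = (-18, 5);  v_rel = (-8, 4),  |v_rel|² = 80
v_rel×d = (-8)·(5) − (4)·(-18) = 32
since m = R²·80 − 32²:  R² = (1024 + 6976) / 80 = 100
R = √100 = 10  ⇒  r_B = 10 − 5 = 5

rB=5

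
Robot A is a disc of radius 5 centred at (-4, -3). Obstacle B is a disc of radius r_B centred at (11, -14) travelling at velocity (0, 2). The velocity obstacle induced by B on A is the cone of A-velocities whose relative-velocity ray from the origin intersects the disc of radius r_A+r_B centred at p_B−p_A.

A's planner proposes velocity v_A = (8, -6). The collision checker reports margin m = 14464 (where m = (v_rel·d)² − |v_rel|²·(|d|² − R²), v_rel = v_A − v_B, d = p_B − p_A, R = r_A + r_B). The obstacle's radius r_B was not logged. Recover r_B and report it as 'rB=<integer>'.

m = 14464
d = (15, -11);  v_rel = (8, -8),  |v_rel|² = 128
v_rel×d = (8)·(-11) − (-8)·(15) = 32
since m = R²·128 − 32²:  R² = (1024 + 14464) / 128 = 121
R = √121 = 11  ⇒  r_B = 11 − 5 = 6

rB=6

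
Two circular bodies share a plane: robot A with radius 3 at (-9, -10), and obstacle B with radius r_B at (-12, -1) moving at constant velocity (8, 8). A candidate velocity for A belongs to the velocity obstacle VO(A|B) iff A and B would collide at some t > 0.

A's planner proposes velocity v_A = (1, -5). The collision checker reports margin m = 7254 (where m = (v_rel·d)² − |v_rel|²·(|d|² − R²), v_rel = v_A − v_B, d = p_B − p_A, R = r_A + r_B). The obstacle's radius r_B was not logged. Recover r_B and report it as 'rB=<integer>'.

m = 7254
d = (-3, 9);  v_rel = (-7, -13),  |v_rel|² = 218
v_rel×d = (-7)·(9) − (-13)·(-3) = -102
since m = R²·218 − (-102)²:  R² = (10404 + 7254) / 218 = 81
R = √81 = 9  ⇒  r_B = 9 − 3 = 6

rB=6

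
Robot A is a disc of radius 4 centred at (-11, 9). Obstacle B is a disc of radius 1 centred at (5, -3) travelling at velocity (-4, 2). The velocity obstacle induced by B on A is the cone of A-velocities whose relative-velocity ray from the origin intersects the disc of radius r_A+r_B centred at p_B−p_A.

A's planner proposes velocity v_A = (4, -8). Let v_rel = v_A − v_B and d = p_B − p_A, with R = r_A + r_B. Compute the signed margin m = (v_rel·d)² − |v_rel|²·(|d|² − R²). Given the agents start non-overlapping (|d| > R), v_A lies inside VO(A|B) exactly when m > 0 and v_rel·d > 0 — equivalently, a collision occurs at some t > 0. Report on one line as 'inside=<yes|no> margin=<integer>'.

d = (16, -12),  |d|² = 400;  R = 4+1 = 5,  c = 400−5² = 375
v_rel = (8, -10),  |v_rel|² = 164;  v_rel·d = (8)·(16) + (-10)·(-12) = 248
164·t² − 496·t + 375 = 0  ⇒  m = 248² − 164·375 = 4
m = 4 > 0,  v_rel·d = 248 > 0  ⇒  inside

inside=yes margin=4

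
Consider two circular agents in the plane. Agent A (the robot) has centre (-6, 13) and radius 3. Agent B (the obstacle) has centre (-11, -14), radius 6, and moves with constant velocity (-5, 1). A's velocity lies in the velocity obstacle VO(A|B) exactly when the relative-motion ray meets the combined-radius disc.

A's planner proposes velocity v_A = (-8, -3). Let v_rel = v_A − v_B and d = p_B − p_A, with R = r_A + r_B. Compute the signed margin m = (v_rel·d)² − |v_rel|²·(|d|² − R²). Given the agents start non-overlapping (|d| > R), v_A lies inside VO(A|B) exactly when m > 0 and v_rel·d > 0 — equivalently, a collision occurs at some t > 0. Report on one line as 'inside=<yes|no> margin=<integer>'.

d = (-5, -27),  |d|² = 754;  R = 3+6 = 9,  c = 754−9² = 673
v_rel = (-3, -4),  |v_rel|² = 25;  v_rel·d = (-3)·(-5) + (-4)·(-27) = 123
25·t² − 246·t + 673 = 0  ⇒  m = 123² − 25·673 = -1696
m = -1696 < 0,  v_rel·d = 123 > 0  ⇒  outside

inside=no margin=-1696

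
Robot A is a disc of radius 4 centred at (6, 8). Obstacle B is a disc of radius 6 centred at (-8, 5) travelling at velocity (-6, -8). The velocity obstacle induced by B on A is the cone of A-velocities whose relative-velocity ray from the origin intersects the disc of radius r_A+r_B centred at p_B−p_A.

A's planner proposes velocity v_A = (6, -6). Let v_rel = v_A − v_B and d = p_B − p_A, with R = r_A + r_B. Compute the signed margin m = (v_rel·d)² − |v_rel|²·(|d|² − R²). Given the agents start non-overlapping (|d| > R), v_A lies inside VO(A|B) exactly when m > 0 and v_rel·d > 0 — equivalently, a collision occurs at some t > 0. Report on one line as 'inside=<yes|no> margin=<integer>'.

d = (-14, -3),  |d|² = 205;  R = 4+6 = 10,  c = 205−10² = 105
v_rel = (12, 2),  |v_rel|² = 148;  v_rel·d = (12)·(-14) + (2)·(-3) = -174
148·t² + 348·t + 105 = 0  ⇒  m = (-174)² − 148·105 = 14736
m = 14736 > 0,  v_rel·d = -174 < 0  ⇒  outside

inside=no margin=14736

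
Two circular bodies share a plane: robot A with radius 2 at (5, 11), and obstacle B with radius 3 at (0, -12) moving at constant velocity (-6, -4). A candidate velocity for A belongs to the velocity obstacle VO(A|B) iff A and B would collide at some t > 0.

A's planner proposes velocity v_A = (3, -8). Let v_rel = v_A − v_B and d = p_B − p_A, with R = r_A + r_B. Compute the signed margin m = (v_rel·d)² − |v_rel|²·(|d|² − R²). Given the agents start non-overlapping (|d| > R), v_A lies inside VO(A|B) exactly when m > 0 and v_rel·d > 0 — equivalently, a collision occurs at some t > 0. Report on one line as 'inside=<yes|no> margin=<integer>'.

d = (-5, -23),  |d|² = 554;  R = 2+3 = 5,  c = 554−5² = 529
v_rel = (9, -4),  |v_rel|² = 97;  v_rel·d = (9)·(-5) + (-4)·(-23) = 47
97·t² − 94·t + 529 = 0  ⇒  m = 47² − 97·529 = -49104
m = -49104 < 0,  v_rel·d = 47 > 0  ⇒  outside

inside=no margin=-49104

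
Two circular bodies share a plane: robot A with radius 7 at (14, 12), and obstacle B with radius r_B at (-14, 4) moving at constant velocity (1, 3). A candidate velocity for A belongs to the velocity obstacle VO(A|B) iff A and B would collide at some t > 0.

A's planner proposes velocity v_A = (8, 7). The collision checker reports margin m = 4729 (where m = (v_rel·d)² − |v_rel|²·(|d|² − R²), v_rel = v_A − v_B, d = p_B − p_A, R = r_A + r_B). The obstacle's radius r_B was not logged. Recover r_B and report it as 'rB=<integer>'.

m = 4729
d = (-28, -8);  v_rel = (7, 4),  |v_rel|² = 65
v_rel×d = (7)·(-8) − (4)·(-28) = 56
since m = R²·65 − 56²:  R² = (3136 + 4729) / 65 = 121
R = √121 = 11  ⇒  r_B = 11 − 7 = 4

rB=4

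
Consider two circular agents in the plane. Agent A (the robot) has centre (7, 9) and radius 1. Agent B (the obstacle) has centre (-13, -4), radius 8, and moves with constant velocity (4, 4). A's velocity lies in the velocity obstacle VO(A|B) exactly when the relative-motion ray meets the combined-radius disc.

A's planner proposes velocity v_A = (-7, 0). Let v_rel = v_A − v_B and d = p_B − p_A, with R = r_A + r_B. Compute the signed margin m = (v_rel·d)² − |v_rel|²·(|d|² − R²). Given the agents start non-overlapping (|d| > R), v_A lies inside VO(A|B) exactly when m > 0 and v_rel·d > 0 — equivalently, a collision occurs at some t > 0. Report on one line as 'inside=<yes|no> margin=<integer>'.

d = (-20, -13),  |d|² = 569;  R = 1+8 = 9,  c = 569−9² = 488
v_rel = (-11, -4),  |v_rel|² = 137;  v_rel·d = (-11)·(-20) + (-4)·(-13) = 272
137·t² − 544·t + 488 = 0  ⇒  m = 272² − 137·488 = 7128
m = 7128 > 0,  v_rel·d = 272 > 0  ⇒  inside

inside=yes margin=7128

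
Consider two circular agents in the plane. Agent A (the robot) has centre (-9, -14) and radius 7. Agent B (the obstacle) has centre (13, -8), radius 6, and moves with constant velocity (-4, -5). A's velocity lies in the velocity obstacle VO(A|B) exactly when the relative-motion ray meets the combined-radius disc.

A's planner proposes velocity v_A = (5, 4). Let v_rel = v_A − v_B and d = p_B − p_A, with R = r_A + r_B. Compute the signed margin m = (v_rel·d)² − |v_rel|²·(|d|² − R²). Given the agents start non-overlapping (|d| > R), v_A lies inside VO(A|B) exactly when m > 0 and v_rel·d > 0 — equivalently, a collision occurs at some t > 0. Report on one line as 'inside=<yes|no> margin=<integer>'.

d = (22, 6),  |d|² = 520;  R = 7+6 = 13,  c = 520−13² = 351
v_rel = (9, 9),  |v_rel|² = 162;  v_rel·d = (9)·(22) + (9)·(6) = 252
162·t² − 504·t + 351 = 0  ⇒  m = 252² − 162·351 = 6642
m = 6642 > 0,  v_rel·d = 252 > 0  ⇒  inside

inside=yes margin=6642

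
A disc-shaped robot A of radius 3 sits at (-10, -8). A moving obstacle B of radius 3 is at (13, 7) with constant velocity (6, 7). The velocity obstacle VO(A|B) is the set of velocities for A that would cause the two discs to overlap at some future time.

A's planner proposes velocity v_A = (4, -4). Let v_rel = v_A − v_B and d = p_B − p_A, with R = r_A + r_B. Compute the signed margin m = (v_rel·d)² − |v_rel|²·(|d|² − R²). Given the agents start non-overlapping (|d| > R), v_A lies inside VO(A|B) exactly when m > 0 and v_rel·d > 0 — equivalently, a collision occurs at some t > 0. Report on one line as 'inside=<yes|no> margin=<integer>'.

d = (23, 15),  |d|² = 754;  R = 3+3 = 6,  c = 754−6² = 718
v_rel = (-2, -11),  |v_rel|² = 125;  v_rel·d = (-2)·(23) + (-11)·(15) = -211
125·t² + 422·t + 718 = 0  ⇒  m = (-211)² − 125·718 = -45229
m = -45229 < 0,  v_rel·d = -211 < 0  ⇒  outside

inside=no margin=-45229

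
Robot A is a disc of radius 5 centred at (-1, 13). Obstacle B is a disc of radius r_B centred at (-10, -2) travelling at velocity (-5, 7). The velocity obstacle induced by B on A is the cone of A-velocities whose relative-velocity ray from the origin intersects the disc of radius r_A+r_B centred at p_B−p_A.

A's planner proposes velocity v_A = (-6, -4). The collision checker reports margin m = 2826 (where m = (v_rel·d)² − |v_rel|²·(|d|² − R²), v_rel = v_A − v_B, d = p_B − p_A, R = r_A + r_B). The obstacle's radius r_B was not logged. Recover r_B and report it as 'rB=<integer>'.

m = 2826
d = (-9, -15);  v_rel = (-1, -11),  |v_rel|² = 122
v_rel×d = (-1)·(-15) − (-11)·(-9) = -84
since m = R²·122 − (-84)²:  R² = (7056 + 2826) / 122 = 81
R = √81 = 9  ⇒  r_B = 9 − 5 = 4

rB=4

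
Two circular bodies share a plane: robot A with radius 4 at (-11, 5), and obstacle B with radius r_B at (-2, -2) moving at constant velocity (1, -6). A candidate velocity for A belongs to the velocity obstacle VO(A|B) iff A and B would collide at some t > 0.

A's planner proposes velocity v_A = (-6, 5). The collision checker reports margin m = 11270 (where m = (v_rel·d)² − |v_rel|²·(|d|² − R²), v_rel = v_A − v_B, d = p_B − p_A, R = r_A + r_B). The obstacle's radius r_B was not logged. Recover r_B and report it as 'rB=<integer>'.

m = 11270
d = (9, -7);  v_rel = (-7, 11),  |v_rel|² = 170
v_rel×d = (-7)·(-7) − (11)·(9) = -50
since m = R²·170 − (-50)²:  R² = (2500 + 11270) / 170 = 81
R = √81 = 9  ⇒  r_B = 9 − 4 = 5

rB=5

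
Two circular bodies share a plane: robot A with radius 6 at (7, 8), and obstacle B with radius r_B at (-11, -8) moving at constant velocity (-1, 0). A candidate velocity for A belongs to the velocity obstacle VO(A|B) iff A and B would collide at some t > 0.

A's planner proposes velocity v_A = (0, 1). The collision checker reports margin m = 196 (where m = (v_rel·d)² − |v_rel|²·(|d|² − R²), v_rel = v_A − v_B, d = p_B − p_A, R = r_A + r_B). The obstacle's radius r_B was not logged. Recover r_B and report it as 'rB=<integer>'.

m = 196
d = (-18, -16);  v_rel = (1, 1),  |v_rel|² = 2
v_rel×d = (1)·(-16) − (1)·(-18) = 2
since m = R²·2 − 2²:  R² = (4 + 196) / 2 = 100
R = √100 = 10  ⇒  r_B = 10 − 6 = 4

rB=4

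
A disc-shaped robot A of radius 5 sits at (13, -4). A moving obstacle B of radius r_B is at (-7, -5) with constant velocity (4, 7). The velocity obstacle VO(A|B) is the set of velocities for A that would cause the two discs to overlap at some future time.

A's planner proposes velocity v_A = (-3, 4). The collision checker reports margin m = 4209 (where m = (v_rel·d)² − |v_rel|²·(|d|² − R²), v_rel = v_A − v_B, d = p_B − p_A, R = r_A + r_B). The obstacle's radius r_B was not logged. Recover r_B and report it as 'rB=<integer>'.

m = 4209
d = (-20, -1);  v_rel = (-7, -3),  |v_rel|² = 58
v_rel×d = (-7)·(-1) − (-3)·(-20) = -53
since m = R²·58 − (-53)²:  R² = (2809 + 4209) / 58 = 121
R = √121 = 11  ⇒  r_B = 11 − 5 = 6

rB=6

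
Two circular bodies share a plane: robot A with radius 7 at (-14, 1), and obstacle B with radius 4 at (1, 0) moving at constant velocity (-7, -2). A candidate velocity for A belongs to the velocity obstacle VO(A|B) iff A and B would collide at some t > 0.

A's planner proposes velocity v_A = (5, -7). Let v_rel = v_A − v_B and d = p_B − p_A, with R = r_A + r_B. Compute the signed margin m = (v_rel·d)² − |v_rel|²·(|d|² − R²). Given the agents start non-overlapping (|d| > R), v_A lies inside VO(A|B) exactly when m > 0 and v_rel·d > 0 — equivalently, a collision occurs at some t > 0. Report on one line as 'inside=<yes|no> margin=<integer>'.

d = (15, -1),  |d|² = 226;  R = 7+4 = 11,  c = 226−11² = 105
v_rel = (12, -5),  |v_rel|² = 169;  v_rel·d = (12)·(15) + (-5)·(-1) = 185
169·t² − 370·t + 105 = 0  ⇒  m = 185² − 169·105 = 16480
m = 16480 > 0,  v_rel·d = 185 > 0  ⇒  inside

inside=yes margin=16480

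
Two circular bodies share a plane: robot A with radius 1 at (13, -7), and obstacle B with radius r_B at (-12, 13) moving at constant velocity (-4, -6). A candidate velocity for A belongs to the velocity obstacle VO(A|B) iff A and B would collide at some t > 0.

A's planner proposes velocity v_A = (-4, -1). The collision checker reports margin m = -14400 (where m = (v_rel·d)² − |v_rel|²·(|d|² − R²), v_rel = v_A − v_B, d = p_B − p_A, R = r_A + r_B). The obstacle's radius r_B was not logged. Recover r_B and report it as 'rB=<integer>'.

m = -14400
d = (-25, 20);  v_rel = (0, 5),  |v_rel|² = 25
v_rel×d = (0)·(20) − (5)·(-25) = 125
since m = R²·25 − 125²:  R² = (15625 + -14400) / 25 = 49
R = √49 = 7  ⇒  r_B = 7 − 1 = 6

rB=6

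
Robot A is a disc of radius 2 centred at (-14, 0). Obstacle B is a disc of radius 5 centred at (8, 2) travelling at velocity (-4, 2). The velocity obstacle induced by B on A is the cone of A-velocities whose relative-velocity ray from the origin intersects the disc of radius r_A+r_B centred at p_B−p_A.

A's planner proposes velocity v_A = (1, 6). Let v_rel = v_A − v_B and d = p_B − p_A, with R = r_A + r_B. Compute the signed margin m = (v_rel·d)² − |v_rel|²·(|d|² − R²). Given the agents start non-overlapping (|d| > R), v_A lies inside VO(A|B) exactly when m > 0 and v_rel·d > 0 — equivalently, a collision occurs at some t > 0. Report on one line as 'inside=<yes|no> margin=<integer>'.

d = (22, 2),  |d|² = 488;  R = 2+5 = 7,  c = 488−7² = 439
v_rel = (5, 4),  |v_rel|² = 41;  v_rel·d = (5)·(22) + (4)·(2) = 118
41·t² − 236·t + 439 = 0  ⇒  m = 118² − 41·439 = -4075
m = -4075 < 0,  v_rel·d = 118 > 0  ⇒  outside

inside=no margin=-4075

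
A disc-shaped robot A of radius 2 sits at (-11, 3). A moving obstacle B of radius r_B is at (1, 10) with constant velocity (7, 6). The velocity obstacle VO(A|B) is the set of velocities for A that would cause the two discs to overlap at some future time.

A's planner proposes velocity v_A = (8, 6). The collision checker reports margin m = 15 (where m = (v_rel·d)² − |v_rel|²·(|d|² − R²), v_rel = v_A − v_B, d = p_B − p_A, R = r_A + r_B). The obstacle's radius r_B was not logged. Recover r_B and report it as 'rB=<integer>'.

m = 15
d = (12, 7);  v_rel = (1, 0),  |v_rel|² = 1
v_rel×d = (1)·(7) − (0)·(12) = 7
since m = R²·1 − 7²:  R² = (49 + 15) / 1 = 64
R = √64 = 8  ⇒  r_B = 8 − 2 = 6

rB=6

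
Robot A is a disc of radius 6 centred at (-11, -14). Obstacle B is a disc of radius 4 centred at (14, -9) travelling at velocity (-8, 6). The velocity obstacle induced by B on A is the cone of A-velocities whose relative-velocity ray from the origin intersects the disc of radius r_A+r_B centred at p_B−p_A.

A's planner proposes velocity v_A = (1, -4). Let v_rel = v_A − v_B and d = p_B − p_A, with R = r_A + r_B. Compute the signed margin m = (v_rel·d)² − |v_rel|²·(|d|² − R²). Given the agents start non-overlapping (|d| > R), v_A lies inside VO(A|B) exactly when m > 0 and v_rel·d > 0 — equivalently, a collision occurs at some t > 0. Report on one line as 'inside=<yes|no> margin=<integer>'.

d = (25, 5),  |d|² = 650;  R = 6+4 = 10,  c = 650−10² = 550
v_rel = (9, -10),  |v_rel|² = 181;  v_rel·d = (9)·(25) + (-10)·(5) = 175
181·t² − 350·t + 550 = 0  ⇒  m = 175² − 181·550 = -68925
m = -68925 < 0,  v_rel·d = 175 > 0  ⇒  outside

inside=no margin=-68925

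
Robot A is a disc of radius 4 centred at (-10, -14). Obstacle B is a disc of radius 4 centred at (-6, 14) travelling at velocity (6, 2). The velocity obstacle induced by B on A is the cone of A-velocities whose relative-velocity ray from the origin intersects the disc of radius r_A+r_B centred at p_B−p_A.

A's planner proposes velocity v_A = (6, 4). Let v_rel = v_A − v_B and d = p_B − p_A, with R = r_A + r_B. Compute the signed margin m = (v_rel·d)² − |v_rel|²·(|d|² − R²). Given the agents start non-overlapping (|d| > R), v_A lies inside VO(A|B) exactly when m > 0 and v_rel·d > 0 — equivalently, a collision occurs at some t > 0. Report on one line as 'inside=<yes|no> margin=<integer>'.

d = (4, 28),  |d|² = 800;  R = 4+4 = 8,  c = 800−8² = 736
v_rel = (0, 2),  |v_rel|² = 4;  v_rel·d = (0)·(4) + (2)·(28) = 56
4·t² − 112·t + 736 = 0  ⇒  m = 56² − 4·736 = 192
m = 192 > 0,  v_rel·d = 56 > 0  ⇒  inside

inside=yes margin=192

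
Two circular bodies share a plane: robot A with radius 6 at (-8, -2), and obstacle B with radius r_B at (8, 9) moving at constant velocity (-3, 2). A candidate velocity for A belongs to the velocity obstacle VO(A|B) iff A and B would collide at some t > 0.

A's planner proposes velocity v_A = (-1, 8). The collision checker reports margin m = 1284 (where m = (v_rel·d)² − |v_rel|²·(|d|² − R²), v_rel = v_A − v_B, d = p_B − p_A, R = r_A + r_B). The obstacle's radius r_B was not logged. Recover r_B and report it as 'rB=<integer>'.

m = 1284
d = (16, 11);  v_rel = (2, 6),  |v_rel|² = 40
v_rel×d = (2)·(11) − (6)·(16) = -74
since m = R²·40 − (-74)²:  R² = (5476 + 1284) / 40 = 169
R = √169 = 13  ⇒  r_B = 13 − 6 = 7

rB=7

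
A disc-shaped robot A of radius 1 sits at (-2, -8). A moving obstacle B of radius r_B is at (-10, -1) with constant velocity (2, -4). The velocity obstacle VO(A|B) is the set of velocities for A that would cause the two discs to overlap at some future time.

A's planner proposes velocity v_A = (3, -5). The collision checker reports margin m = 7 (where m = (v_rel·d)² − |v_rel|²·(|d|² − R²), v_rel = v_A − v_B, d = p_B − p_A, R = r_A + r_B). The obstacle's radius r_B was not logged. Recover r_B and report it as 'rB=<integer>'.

m = 7
d = (-8, 7);  v_rel = (1, -1),  |v_rel|² = 2
v_rel×d = (1)·(7) − (-1)·(-8) = -1
since m = R²·2 − (-1)²:  R² = (1 + 7) / 2 = 4
R = √4 = 2  ⇒  r_B = 2 − 1 = 1

rB=1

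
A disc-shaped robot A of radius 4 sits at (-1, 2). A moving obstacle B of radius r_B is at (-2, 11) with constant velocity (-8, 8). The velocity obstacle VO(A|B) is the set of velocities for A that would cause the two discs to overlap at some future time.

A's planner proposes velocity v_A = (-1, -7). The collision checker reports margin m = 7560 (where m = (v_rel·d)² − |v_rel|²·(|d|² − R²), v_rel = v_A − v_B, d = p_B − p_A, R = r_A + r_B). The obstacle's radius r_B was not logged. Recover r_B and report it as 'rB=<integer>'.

m = 7560
d = (-1, 9);  v_rel = (7, -15),  |v_rel|² = 274
v_rel×d = (7)·(9) − (-15)·(-1) = 48
since m = R²·274 − 48²:  R² = (2304 + 7560) / 274 = 36
R = √36 = 6  ⇒  r_B = 6 − 4 = 2

rB=2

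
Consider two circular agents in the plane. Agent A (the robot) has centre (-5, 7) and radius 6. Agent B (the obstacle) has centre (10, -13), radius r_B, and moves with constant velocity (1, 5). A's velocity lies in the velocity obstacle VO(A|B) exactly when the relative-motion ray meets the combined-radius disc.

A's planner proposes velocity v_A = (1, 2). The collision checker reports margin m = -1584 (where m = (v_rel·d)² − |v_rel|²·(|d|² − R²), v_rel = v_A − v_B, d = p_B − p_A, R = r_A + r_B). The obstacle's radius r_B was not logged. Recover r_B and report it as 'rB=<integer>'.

m = -1584
d = (15, -20);  v_rel = (0, -3),  |v_rel|² = 9
v_rel×d = (0)·(-20) − (-3)·(15) = 45
since m = R²·9 − 45²:  R² = (2025 + -1584) / 9 = 49
R = √49 = 7  ⇒  r_B = 7 − 6 = 1

rB=1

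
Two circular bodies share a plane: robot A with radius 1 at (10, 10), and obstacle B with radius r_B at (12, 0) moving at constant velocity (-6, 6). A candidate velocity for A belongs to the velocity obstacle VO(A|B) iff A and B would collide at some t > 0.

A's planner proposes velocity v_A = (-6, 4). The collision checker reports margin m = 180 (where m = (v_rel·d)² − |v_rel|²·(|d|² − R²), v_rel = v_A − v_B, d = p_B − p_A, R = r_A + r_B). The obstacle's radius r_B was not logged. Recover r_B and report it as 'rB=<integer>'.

m = 180
d = (2, -10);  v_rel = (0, -2),  |v_rel|² = 4
v_rel×d = (0)·(-10) − (-2)·(2) = 4
since m = R²·4 − 4²:  R² = (16 + 180) / 4 = 49
R = √49 = 7  ⇒  r_B = 7 − 1 = 6

rB=6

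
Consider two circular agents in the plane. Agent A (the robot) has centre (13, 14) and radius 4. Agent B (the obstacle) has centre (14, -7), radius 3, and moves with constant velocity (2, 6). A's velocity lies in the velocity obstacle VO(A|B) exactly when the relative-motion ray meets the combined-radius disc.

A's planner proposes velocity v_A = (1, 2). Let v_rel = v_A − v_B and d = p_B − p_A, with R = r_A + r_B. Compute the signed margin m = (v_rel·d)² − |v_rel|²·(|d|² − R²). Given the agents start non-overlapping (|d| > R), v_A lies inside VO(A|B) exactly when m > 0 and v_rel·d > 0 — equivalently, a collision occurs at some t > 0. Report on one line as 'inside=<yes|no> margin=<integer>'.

d = (1, -21),  |d|² = 442;  R = 4+3 = 7,  c = 442−7² = 393
v_rel = (-1, -4),  |v_rel|² = 17;  v_rel·d = (-1)·(1) + (-4)·(-21) = 83
17·t² − 166·t + 393 = 0  ⇒  m = 83² − 17·393 = 208
m = 208 > 0,  v_rel·d = 83 > 0  ⇒  inside

inside=yes margin=208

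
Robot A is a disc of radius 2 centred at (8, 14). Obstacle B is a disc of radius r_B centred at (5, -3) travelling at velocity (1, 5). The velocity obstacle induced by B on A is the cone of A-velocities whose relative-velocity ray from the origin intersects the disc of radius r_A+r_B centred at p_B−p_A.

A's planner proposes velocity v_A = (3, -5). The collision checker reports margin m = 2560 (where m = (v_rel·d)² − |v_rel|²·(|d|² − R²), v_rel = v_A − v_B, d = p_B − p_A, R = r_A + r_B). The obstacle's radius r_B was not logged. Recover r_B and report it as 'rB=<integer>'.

m = 2560
d = (-3, -17);  v_rel = (2, -10),  |v_rel|² = 104
v_rel×d = (2)·(-17) − (-10)·(-3) = -64
since m = R²·104 − (-64)²:  R² = (4096 + 2560) / 104 = 64
R = √64 = 8  ⇒  r_B = 8 − 2 = 6

rB=6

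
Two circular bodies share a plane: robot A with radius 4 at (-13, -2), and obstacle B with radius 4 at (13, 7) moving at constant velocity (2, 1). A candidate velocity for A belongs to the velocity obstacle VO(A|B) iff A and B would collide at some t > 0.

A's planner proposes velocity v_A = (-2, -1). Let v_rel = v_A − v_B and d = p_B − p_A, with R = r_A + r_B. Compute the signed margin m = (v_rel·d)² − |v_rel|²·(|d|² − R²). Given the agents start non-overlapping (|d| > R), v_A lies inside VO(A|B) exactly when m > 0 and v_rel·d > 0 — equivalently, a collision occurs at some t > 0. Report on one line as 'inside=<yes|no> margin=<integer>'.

d = (26, 9),  |d|² = 757;  R = 4+4 = 8,  c = 757−8² = 693
v_rel = (-4, -2),  |v_rel|² = 20;  v_rel·d = (-4)·(26) + (-2)·(9) = -122
20·t² + 244·t + 693 = 0  ⇒  m = (-122)² − 20·693 = 1024
m = 1024 > 0,  v_rel·d = -122 < 0  ⇒  outside

inside=no margin=1024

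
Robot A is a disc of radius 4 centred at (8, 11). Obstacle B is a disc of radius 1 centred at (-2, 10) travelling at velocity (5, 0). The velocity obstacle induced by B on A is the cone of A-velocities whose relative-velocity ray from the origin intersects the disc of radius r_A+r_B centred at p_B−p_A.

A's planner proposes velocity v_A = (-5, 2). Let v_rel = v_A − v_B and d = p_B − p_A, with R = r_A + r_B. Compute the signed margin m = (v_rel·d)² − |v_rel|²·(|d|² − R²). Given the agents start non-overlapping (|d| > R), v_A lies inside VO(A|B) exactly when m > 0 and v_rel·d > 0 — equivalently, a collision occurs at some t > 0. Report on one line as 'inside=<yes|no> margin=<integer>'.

d = (-10, -1),  |d|² = 101;  R = 4+1 = 5,  c = 101−5² = 76
v_rel = (-10, 2),  |v_rel|² = 104;  v_rel·d = (-10)·(-10) + (2)·(-1) = 98
104·t² − 196·t + 76 = 0  ⇒  m = 98² − 104·76 = 1700
m = 1700 > 0,  v_rel·d = 98 > 0  ⇒  inside

inside=yes margin=1700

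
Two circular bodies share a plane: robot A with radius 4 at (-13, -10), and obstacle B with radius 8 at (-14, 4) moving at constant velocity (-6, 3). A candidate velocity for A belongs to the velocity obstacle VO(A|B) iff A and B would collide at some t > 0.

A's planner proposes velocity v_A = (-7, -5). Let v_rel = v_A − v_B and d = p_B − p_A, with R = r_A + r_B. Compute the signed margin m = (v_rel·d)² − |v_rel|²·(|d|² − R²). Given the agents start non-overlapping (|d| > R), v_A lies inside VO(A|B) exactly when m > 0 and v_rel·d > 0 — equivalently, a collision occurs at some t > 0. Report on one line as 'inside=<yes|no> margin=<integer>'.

d = (-1, 14),  |d|² = 197;  R = 4+8 = 12,  c = 197−12² = 53
v_rel = (-1, -8),  |v_rel|² = 65;  v_rel·d = (-1)·(-1) + (-8)·(14) = -111
65·t² + 222·t + 53 = 0  ⇒  m = (-111)² − 65·53 = 8876
m = 8876 > 0,  v_rel·d = -111 < 0  ⇒  outside

inside=no margin=8876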